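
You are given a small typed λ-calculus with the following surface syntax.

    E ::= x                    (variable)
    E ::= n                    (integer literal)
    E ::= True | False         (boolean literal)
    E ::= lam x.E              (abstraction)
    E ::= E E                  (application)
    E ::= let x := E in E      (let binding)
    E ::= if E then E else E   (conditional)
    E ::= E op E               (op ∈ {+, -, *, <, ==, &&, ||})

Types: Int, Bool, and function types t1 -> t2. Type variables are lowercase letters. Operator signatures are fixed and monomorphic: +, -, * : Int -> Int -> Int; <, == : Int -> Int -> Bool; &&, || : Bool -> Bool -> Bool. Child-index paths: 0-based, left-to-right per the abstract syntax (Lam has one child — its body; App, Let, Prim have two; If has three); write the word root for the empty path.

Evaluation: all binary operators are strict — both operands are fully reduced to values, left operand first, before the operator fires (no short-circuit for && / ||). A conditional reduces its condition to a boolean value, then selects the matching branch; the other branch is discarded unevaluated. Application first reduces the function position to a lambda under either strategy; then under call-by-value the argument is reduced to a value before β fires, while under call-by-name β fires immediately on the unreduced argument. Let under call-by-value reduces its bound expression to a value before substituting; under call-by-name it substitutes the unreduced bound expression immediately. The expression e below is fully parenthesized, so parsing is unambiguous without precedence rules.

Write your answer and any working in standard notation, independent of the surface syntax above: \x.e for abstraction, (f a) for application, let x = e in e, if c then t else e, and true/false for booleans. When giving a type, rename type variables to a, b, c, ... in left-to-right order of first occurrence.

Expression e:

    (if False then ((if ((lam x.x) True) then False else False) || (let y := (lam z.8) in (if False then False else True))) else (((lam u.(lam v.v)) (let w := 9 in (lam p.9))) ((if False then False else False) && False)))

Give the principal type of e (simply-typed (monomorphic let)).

Trace:
  unify Bool ~ Bool
x : a
\x._ : a -> a
  unify a -> a ~ Bool -> b
  unify a ~ Bool
  unify Bool ~ b
_ _ : Bool
  unify Bool ~ Bool
  unify Bool ~ Bool
  unify Bool ~ Bool
\z._ : c -> Int
let y : c -> Int
  unify Bool ~ Bool
  unify Bool ~ Bool
  unify Bool ~ Bool
v : e
\v._ : e -> e
\u._ : d -> e -> e
let w : Int
\p._ : f -> Int
  unify d -> e -> e ~ (f -> Int) -> g
  unify d ~ f -> Int
  unify e -> e ~ g
_ _ : e -> e
  unify Bool ~ Bool
  unify Bool ~ Bool
  unify Bool ~ Bool
  unify Bool ~ Bool
  unify e -> e ~ Bool -> h
  unify e ~ Bool
  unify Bool ~ h
_ _ : Bool
  unify Bool ~ Bool

Answer: Bool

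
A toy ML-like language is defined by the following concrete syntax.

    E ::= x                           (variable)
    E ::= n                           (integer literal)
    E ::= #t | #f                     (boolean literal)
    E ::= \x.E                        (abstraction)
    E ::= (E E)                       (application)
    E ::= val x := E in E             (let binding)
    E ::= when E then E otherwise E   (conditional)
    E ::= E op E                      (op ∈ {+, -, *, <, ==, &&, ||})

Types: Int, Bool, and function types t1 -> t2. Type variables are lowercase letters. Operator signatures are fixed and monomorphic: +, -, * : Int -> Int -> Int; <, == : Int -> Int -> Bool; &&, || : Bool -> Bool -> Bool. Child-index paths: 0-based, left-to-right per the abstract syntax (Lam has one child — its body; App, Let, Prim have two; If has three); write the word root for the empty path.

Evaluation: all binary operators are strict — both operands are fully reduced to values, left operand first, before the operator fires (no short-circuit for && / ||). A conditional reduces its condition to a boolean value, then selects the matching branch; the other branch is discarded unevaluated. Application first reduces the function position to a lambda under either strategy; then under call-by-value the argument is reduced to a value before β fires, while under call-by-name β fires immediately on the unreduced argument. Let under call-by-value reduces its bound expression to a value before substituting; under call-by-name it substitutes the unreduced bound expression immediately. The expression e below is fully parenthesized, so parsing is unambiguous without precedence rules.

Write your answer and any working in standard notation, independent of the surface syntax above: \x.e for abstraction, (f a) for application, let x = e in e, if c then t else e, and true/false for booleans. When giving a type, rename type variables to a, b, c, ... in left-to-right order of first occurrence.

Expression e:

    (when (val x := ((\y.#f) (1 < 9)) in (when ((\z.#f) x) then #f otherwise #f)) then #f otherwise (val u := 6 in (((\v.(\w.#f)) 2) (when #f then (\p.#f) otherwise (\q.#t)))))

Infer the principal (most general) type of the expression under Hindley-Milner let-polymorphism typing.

Working:
\y._ : a -> Bool
  unify Int ~ Int
  unify Int ~ Int
  unify a -> Bool ~ Bool -> b
  unify a ~ Bool
  unify Bool ~ b
_ _ : Bool
let x : Bool
\z._ : c -> Bool
x : Bool
  unify c -> Bool ~ Bool -> d
  unify c ~ Bool
  unify Bool ~ d
_ _ : Bool
  unify Bool ~ Bool
  unify Bool ~ Bool
  unify Bool ~ Bool
let u : Int
\w._ : f -> Bool
\v._ : e -> f -> Bool
  unify e -> f -> Bool ~ Int -> g
  unify e ~ Int
  unify f -> Bool ~ g
_ _ : f -> Bool
  unify Bool ~ Bool
\p._ : h -> Bool
\q._ : i -> Bool
  unify h -> Bool ~ i -> Bool
  unify h ~ i
  unify Bool ~ Bool
  unify f -> Bool ~ (i -> Bool) -> j
  unify f ~ i -> Bool
  unify Bool ~ j
_ _ : Bool
  unify Bool ~ Bool

Answer: Bool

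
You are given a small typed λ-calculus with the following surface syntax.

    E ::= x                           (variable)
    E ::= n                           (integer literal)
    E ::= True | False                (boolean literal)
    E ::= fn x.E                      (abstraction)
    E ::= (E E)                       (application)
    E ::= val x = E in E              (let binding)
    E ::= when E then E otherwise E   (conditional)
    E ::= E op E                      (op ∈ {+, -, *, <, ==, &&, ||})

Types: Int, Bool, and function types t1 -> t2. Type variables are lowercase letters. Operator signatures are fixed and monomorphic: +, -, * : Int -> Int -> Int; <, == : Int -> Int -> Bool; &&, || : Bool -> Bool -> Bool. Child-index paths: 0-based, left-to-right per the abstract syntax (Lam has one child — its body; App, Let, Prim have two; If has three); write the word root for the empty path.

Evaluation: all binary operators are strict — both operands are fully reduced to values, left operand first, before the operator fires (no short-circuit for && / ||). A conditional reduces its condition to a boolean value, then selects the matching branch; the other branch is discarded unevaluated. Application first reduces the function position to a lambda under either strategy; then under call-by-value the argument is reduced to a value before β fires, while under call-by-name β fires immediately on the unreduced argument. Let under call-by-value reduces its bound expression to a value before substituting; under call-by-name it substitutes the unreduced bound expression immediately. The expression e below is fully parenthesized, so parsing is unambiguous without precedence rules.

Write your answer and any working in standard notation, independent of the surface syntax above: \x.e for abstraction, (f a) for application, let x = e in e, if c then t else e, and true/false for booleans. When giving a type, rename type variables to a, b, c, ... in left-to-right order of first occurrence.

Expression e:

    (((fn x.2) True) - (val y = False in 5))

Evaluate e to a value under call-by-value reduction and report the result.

Answer: -3

Trace:
step 0: (((\x.2) true) - (let y = false in 5))
step 1: [beta@0] (2 - (let y = false in 5))
step 2: [let@1] (2 - 5)
step 3: [delta@root] -3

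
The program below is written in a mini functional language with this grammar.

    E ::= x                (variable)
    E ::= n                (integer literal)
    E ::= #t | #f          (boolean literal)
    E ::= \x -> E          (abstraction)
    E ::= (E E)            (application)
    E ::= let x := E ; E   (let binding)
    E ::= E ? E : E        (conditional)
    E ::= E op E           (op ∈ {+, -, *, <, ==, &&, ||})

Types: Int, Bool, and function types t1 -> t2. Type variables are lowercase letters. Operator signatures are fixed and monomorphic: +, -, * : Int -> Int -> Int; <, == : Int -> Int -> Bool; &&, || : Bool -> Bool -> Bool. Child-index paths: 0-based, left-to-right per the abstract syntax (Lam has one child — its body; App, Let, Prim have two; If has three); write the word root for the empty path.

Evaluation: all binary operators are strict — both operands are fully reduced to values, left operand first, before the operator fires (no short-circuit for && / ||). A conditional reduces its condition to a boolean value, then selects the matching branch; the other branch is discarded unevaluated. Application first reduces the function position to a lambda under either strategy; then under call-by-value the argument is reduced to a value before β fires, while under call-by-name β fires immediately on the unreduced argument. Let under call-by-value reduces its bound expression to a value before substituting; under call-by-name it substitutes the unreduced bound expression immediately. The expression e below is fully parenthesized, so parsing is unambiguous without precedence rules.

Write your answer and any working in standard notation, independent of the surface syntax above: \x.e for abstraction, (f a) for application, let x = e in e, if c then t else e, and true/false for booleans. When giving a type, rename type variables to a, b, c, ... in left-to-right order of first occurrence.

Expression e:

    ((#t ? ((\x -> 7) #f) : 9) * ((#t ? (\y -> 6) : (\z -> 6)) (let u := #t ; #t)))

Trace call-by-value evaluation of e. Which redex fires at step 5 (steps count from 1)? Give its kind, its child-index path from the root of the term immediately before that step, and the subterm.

Answer: beta at 1 : ((\y.6) true)

Working:
step 0: ((if true then ((\x.7) false) else 9) * ((if true then (\y.6) else (\z.6)) (let u = true in true)))
step 1: [if@0] (((\x.7) false) * ((if true then (\y.6) else (\z.6)) (let u = true in true)))
step 2: [beta@0] (7 * ((if true then (\y.6) else (\z.6)) (let u = true in true)))
step 3: [if@1.0] (7 * ((\y.6) (let u = true in true)))
step 4: [let@1.1] (7 * ((\y.6) true))
step 5: [beta@1] (7 * 6)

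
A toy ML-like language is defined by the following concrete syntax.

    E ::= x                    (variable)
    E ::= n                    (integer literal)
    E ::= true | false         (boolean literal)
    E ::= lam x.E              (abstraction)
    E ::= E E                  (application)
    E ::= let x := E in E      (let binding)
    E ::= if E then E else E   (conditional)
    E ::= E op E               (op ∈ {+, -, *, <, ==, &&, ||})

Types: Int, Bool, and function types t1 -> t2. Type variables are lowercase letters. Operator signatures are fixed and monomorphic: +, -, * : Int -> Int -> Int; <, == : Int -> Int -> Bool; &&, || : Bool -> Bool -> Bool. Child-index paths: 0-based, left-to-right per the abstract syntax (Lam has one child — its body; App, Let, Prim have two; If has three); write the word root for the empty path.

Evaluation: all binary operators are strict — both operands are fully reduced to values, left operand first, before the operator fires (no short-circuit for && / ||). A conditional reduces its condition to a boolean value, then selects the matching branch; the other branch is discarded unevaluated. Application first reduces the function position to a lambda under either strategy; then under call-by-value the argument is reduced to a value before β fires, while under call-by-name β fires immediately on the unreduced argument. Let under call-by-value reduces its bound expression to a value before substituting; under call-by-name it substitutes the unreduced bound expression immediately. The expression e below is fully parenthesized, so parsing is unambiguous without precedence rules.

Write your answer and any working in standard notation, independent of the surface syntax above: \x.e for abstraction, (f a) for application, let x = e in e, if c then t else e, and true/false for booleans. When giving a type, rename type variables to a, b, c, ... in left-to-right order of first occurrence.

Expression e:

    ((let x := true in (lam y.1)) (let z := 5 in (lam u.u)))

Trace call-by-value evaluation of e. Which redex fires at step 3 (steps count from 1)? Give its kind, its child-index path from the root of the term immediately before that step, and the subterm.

Answer: beta at root : ((\y.1) (\u.u))

Working:
step 0: ((let x = true in (\y.1)) (let z = 5 in (\u.u)))
step 1: [let@0] ((\y.1) (let z = 5 in (\u.u)))
step 2: [let@1] ((\y.1) (\u.u))
step 3: [beta@root] 1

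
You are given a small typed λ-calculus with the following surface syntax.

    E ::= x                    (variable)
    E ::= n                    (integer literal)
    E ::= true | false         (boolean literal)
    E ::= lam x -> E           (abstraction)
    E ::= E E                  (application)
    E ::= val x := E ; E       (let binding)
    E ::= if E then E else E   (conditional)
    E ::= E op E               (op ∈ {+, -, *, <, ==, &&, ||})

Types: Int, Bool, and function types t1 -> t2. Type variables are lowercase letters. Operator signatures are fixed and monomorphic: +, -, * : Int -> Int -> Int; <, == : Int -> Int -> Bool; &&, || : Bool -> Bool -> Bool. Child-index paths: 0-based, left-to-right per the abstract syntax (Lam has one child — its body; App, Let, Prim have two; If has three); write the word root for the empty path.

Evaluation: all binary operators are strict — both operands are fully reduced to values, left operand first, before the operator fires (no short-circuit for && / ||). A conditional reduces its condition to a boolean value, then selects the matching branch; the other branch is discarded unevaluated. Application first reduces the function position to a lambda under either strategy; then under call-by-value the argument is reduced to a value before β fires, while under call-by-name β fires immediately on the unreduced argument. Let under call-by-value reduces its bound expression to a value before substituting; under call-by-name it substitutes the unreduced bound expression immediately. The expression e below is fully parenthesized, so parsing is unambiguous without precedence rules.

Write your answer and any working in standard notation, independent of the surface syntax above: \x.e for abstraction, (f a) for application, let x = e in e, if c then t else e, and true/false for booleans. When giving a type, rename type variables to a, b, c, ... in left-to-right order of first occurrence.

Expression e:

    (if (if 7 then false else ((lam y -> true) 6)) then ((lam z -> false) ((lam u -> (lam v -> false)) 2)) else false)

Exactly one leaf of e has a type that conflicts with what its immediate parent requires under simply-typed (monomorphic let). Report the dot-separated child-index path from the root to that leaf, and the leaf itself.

Derivation:
  unify Int ~ Bool
  FAIL: mismatch Int ~ Bool

Answer: 0.0 : 7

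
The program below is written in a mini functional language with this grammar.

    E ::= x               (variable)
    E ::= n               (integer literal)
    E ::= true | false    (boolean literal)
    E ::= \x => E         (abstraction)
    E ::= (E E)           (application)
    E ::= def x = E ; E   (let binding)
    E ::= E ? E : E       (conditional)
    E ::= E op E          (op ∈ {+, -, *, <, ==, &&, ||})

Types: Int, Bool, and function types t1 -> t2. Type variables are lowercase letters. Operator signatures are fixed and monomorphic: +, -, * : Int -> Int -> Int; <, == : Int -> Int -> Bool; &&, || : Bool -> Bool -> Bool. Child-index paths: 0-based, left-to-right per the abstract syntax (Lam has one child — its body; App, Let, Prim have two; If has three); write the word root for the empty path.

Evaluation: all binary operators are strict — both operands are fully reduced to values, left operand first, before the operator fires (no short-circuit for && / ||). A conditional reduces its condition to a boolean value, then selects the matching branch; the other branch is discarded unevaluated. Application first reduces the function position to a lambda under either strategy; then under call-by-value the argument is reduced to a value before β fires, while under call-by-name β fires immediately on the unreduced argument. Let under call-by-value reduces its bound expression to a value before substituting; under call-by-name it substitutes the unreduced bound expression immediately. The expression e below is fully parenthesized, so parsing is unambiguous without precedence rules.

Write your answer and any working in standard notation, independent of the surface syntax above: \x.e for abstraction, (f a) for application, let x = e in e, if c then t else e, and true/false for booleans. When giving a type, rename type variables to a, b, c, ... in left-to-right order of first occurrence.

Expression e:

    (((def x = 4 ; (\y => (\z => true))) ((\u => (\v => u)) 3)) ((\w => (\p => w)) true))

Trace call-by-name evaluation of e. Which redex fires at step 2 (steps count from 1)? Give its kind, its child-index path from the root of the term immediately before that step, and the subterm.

Answer: beta at 0 : ((\y.(\z.true)) ((\u.(\v.u)) 3))

Trace:
step 0: (((let x = 4 in (\y.(\z.true))) ((\u.(\v.u)) 3)) ((\w.(\p.w)) true))
step 1: [let@0.0] (((\y.(\z.true)) ((\u.(\v.u)) 3)) ((\w.(\p.w)) true))
step 2: [beta@0] ((\z.true) ((\w.(\p.w)) true))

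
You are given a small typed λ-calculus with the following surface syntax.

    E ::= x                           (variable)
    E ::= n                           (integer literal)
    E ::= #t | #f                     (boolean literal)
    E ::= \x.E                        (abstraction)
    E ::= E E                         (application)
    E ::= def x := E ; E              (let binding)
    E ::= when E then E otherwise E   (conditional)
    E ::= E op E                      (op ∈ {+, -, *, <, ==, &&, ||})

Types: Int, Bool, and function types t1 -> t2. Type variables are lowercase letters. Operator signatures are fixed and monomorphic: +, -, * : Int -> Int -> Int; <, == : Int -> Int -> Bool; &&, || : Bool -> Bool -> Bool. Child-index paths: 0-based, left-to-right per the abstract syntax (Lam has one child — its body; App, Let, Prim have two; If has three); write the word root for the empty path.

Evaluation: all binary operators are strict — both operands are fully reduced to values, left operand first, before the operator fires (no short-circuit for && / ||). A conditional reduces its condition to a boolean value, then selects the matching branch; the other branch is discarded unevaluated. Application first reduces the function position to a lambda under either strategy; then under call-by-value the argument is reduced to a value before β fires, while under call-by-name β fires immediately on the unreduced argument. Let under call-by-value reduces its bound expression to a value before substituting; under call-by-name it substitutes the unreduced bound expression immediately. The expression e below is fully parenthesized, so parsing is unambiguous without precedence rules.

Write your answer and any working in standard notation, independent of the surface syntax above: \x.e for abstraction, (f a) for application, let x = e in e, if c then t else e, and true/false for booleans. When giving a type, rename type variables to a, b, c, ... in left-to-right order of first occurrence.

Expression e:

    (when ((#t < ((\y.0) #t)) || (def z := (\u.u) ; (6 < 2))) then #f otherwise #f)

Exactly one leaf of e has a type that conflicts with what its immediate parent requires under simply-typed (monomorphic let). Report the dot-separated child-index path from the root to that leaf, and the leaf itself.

Trace:
  unify Bool ~ Int
  FAIL: mismatch Bool ~ Int

Answer: 0.0.0 : true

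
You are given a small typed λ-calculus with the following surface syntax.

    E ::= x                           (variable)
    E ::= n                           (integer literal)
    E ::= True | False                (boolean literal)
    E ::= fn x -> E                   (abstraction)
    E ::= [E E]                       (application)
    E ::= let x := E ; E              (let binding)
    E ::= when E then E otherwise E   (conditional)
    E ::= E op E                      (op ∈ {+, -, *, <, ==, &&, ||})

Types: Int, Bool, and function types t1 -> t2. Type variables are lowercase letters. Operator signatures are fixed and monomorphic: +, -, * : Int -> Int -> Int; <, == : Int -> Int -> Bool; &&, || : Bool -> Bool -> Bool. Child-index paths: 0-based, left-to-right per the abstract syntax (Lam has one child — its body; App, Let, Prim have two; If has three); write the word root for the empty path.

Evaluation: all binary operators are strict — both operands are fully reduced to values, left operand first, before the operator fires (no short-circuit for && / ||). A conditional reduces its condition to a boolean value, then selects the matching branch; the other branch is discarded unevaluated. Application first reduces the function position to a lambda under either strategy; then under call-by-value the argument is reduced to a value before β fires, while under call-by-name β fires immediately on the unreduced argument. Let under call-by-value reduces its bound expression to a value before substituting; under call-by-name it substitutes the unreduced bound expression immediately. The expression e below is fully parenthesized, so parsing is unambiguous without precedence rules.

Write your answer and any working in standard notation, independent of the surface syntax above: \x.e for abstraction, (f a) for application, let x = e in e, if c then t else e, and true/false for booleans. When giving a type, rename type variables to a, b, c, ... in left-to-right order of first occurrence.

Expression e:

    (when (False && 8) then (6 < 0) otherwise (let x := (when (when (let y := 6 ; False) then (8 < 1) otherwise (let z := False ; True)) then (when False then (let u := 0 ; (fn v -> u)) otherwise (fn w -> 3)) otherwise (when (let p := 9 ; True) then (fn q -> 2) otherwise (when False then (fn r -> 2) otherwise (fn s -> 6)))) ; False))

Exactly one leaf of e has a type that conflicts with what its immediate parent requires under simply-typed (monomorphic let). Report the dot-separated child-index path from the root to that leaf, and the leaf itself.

Answer: 0.1 : 8

Derivation:
  unify Bool ~ Bool
  unify Int ~ Bool
  FAIL: mismatch Int ~ Bool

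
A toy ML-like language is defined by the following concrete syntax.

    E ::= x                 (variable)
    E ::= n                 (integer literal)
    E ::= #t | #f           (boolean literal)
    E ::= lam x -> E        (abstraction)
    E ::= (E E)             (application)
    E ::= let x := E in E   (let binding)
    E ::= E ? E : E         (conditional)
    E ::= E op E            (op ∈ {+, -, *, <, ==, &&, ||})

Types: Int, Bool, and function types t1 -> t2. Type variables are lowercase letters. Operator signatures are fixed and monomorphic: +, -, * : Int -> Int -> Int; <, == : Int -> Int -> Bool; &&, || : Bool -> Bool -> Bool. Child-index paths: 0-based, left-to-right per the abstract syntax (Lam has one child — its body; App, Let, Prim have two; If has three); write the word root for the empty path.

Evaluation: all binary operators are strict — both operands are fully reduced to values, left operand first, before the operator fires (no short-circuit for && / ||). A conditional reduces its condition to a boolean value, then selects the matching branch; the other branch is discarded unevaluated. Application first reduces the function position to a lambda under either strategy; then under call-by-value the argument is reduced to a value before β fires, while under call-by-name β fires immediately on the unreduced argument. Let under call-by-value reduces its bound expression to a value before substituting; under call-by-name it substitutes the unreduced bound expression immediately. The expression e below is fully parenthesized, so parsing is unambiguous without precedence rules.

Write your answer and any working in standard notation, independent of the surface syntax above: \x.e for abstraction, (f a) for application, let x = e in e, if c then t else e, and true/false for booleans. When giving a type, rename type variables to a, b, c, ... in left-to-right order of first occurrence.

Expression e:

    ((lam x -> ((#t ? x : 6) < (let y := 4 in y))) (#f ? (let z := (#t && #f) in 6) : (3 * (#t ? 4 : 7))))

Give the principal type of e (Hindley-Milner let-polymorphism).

Trace:
  unify Bool ~ Bool
x : a
  unify a ~ Int
  unify Int ~ Int
let y : Int
y : Int
  unify Int ~ Int
\x._ : Int -> Bool
  unify Bool ~ Bool
  unify Bool ~ Bool
  unify Bool ~ Bool
let z : Bool
  unify Int ~ Int
  unify Bool ~ Bool
  unify Int ~ Int
  unify Int ~ Int
  unify Int ~ Int
  unify Int -> Bool ~ Int -> b
  unify Int ~ Int
  unify Bool ~ b
_ _ : Bool

Answer: Bool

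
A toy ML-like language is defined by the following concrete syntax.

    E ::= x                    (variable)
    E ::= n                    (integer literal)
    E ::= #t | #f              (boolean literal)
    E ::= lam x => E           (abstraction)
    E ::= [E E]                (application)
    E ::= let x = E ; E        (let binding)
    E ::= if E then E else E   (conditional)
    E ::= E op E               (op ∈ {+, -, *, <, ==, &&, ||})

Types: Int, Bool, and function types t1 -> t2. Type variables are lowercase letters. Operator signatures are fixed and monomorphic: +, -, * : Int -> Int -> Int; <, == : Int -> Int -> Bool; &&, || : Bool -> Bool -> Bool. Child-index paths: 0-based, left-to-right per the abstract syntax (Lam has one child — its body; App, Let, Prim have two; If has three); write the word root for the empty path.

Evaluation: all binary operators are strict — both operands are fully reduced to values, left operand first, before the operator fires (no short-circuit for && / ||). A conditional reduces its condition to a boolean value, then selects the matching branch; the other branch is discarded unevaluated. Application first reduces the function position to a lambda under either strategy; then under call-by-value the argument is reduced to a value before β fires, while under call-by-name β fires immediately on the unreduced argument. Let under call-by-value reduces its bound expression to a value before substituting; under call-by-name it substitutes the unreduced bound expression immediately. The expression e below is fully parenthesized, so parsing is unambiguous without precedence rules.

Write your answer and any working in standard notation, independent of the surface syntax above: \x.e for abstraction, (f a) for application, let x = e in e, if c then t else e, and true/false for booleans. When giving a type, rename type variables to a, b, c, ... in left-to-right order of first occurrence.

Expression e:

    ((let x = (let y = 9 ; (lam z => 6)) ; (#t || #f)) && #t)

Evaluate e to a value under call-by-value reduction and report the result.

Trace:
step 0: ((let x = (let y = 9 in (\z.6)) in (true || false)) && true)
step 1: [let@0.0] ((let x = (\z.6) in (true || false)) && true)
step 2: [let@0] ((true || false) && true)
step 3: [delta@0] (true && true)
step 4: [delta@root] true

Answer: true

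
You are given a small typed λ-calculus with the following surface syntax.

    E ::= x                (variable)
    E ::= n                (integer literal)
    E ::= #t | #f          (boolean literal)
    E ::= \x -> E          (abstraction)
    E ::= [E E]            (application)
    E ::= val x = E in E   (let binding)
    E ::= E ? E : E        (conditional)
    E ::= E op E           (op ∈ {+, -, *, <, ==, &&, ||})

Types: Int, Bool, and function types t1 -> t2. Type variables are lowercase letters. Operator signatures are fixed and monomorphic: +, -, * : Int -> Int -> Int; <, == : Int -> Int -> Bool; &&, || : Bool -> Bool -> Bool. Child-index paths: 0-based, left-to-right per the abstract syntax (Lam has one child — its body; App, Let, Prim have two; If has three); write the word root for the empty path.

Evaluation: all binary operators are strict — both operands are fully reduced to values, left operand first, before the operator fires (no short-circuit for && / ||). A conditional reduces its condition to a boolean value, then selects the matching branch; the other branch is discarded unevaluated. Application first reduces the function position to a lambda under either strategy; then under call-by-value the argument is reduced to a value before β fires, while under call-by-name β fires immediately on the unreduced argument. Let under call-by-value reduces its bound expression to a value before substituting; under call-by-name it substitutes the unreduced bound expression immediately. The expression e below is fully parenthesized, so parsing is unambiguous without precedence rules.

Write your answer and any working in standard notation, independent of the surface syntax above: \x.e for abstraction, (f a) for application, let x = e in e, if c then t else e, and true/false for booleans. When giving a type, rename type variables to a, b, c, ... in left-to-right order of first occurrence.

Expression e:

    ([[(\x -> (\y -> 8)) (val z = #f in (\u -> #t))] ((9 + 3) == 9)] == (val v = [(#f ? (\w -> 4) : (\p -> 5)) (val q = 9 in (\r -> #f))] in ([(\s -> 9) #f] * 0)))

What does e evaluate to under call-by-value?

Working:
step 0: ((((\x.(\y.8)) (let z = false in (\u.true))) ((9 + 3) == 9)) == (let v = ((if false then (\w.4) else (\p.5)) (let q = 9 in (\r.false))) in (((\s.9) false) * 0)))
step 1: [let@0.0.1] ((((\x.(\y.8)) (\u.true)) ((9 + 3) == 9)) == (let v = ((if false then (\w.4) else (\p.5)) (let q = 9 in (\r.false))) in (((\s.9) false) * 0)))
step 2: [beta@0.0] (((\y.8) ((9 + 3) == 9)) == (let v = ((if false then (\w.4) else (\p.5)) (let q = 9 in (\r.false))) in (((\s.9) false) * 0)))
step 3: [delta@0.1.0] (((\y.8) (12 == 9)) == (let v = ((if false then (\w.4) else (\p.5)) (let q = 9 in (\r.false))) in (((\s.9) false) * 0)))
step 4: [delta@0.1] (((\y.8) false) == (let v = ((if false then (\w.4) else (\p.5)) (let q = 9 in (\r.false))) in (((\s.9) false) * 0)))
step 5: [beta@0] (8 == (let v = ((if false then (\w.4) else (\p.5)) (let q = 9 in (\r.false))) in (((\s.9) false) * 0)))
step 6: [if@1.0.0] (8 == (let v = ((\p.5) (let q = 9 in (\r.false))) in (((\s.9) false) * 0)))
step 7: [let@1.0.1] (8 == (let v = ((\p.5) (\r.false)) in (((\s.9) false) * 0)))
step 8: [beta@1.0] (8 == (let v = 5 in (((\s.9) false) * 0)))
step 9: [let@1] (8 == (((\s.9) false) * 0))
step 10: [beta@1.0] (8 == (9 * 0))
step 11: [delta@1] (8 == 0)
step 12: [delta@root] false

Answer: false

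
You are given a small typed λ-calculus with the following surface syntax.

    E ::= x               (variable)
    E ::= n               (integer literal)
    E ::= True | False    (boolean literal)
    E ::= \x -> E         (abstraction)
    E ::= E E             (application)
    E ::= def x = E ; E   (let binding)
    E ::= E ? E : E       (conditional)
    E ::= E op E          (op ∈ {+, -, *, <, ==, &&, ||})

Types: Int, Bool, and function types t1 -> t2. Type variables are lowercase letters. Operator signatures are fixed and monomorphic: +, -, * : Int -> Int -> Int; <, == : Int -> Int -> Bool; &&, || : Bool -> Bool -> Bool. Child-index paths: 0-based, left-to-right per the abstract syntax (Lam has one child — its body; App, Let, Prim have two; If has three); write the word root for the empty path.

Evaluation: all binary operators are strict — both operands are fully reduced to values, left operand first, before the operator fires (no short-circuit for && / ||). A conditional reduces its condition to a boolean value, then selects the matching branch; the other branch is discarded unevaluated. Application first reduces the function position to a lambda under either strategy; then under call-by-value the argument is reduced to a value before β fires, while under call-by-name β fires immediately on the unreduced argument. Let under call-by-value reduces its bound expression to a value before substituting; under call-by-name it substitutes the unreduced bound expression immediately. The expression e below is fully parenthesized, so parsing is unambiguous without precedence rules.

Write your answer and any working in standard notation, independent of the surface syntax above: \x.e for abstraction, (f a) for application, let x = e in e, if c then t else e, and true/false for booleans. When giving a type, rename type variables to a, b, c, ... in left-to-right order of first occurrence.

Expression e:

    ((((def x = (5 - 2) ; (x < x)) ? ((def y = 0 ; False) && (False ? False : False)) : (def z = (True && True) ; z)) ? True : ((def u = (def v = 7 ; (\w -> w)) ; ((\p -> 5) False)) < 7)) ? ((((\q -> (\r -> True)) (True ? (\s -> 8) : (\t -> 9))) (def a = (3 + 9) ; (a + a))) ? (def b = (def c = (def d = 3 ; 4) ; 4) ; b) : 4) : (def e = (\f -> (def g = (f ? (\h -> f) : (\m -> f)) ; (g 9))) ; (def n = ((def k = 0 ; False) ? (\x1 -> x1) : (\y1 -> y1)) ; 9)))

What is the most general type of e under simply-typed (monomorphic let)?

Answer: Int

Trace:
  unify Int ~ Int
  unify Int ~ Int
let x : Int
x : Int
  unify Int ~ Int
x : Int
  unify Int ~ Int
  unify Bool ~ Bool
let y : Int
  unify Bool ~ Bool
  unify Bool ~ Bool
  unify Bool ~ Bool
  unify Bool ~ Bool
  unify Bool ~ Bool
  unify Bool ~ Bool
let z : Bool
z : Bool
  unify Bool ~ Bool
  unify Bool ~ Bool
let v : Int
w : a
\w._ : a -> a
let u : a -> a
\p._ : b -> Int
  unify b -> Int ~ Bool -> c
  unify b ~ Bool
  unify Int ~ c
_ _ : Int
  unify Int ~ Int
  unify Int ~ Int
  unify Bool ~ Bool
  unify Bool ~ Bool
\r._ : e -> Bool
\q._ : d -> e -> Bool
  unify Bool ~ Bool
\s._ : f -> Int
\t._ : g -> Int
  unify f -> Int ~ g -> Int
  unify f ~ g
  unify Int ~ Int
  unify d -> e -> Bool ~ (g -> Int) -> h
  unify d ~ g -> Int
  unify e -> Bool ~ h
_ _ : e -> Bool
  unify Int ~ Int
  unify Int ~ Int
let a : Int
a : Int
  unify Int ~ Int
a : Int
  unify Int ~ Int
  unify e -> Bool ~ Int -> i
  unify e ~ Int
  unify Bool ~ i
_ _ : Bool
  unify Bool ~ Bool
let d : Int
let c : Int
let b : Int
b : Int
  unify Int ~ Int
f : j
  unify j ~ Bool
f : Bool
\h._ : k -> Bool
f : Bool
\m._ : l -> Bool
  unify k -> Bool ~ l -> Bool
  unify k ~ l
  unify Bool ~ Bool
let g : l -> Bool
g : l -> Bool
  unify l -> Bool ~ Int -> m
  unify l ~ Int
  unify Bool ~ m
_ _ : Bool
\f._ : Bool -> Bool
let e : Bool -> Bool
let k : Int
  unify Bool ~ Bool
x1 : n
\x1._ : n -> n
y1 : o
\y1._ : o -> o
  unify n -> n ~ o -> o
  unify n ~ o
  unify o ~ o
let n : o -> o
  unify Int ~ Int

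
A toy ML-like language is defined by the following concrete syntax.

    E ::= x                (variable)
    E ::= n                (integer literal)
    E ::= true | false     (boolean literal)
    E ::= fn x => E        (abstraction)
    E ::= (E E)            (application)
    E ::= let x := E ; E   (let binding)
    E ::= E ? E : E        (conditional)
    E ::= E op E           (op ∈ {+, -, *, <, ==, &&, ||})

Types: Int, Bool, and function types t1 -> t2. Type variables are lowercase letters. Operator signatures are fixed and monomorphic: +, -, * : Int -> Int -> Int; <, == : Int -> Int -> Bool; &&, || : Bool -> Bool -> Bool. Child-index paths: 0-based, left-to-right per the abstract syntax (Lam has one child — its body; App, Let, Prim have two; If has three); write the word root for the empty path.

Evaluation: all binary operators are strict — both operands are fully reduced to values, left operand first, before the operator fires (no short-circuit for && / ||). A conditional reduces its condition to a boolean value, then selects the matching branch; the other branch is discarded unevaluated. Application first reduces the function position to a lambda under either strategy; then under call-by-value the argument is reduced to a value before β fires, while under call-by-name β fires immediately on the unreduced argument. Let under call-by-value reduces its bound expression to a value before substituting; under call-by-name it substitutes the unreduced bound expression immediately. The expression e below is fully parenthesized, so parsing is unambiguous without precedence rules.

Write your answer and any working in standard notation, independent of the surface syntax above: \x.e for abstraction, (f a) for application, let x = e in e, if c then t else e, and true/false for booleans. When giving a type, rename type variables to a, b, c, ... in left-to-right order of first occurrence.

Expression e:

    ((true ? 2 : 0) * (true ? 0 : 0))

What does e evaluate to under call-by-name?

Answer: 0

Trace:
step 0: ((if true then 2 else 0) * (if true then 0 else 0))
step 1: [if@0] (2 * (if true then 0 else 0))
step 2: [if@1] (2 * 0)
step 3: [delta@root] 0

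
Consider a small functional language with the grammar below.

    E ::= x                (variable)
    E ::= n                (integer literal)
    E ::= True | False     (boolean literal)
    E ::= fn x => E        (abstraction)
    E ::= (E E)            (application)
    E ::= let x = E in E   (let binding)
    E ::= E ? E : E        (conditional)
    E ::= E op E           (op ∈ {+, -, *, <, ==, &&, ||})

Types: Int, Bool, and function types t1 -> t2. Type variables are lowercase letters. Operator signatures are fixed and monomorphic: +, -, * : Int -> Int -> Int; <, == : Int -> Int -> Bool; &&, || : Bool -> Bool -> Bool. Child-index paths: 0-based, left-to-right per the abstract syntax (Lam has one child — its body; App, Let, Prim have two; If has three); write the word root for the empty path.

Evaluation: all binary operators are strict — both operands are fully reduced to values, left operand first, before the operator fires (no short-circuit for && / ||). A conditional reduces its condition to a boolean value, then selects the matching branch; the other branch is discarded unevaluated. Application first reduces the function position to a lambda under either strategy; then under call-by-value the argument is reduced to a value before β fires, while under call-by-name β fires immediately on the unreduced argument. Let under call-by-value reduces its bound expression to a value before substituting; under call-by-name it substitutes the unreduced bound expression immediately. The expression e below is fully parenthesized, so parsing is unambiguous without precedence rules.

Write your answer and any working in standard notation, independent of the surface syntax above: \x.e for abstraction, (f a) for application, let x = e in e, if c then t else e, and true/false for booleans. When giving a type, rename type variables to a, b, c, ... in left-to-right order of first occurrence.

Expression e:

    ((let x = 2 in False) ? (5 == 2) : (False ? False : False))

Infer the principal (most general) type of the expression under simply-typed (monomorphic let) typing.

Derivation:
let x : Int
  unify Bool ~ Bool
  unify Int ~ Int
  unify Int ~ Int
  unify Bool ~ Bool
  unify Bool ~ Bool
  unify Bool ~ Bool

Answer: Bool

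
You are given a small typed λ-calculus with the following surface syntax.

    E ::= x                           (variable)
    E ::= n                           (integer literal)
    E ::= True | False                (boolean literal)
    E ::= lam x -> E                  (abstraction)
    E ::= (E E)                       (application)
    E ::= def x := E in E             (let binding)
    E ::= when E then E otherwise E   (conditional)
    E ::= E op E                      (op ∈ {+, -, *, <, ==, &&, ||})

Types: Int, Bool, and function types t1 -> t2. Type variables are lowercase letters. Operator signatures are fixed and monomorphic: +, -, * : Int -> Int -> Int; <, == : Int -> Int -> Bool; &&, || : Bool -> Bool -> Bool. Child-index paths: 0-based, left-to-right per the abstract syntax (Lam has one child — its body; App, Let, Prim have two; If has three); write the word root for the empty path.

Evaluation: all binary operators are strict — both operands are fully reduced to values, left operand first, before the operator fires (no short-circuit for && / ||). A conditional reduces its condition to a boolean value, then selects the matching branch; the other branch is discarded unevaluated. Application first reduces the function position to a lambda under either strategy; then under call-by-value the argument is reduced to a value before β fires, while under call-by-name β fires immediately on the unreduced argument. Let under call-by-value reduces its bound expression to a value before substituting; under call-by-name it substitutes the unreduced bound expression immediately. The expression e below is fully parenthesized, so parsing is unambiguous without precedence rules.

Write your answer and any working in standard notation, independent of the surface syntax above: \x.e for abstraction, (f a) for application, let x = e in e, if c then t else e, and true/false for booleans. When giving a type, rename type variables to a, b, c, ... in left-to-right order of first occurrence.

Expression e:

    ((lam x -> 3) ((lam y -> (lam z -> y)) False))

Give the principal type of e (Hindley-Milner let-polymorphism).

Working:
\x._ : a -> Int
y : b
\z._ : c -> b
\y._ : b -> c -> b
  unify b -> c -> b ~ Bool -> d
  unify b ~ Bool
  unify c -> Bool ~ d
_ _ : c -> Bool
  unify a -> Int ~ (c -> Bool) -> e
  unify a ~ c -> Bool
  unify Int ~ e
_ _ : Int

Answer: Int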